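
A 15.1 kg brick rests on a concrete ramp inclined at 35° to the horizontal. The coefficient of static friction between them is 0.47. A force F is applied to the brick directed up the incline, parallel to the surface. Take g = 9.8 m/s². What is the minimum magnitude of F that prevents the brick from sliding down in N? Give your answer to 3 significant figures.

The normal force is N = mg cos 35° = 121.218 N. With F at its minimum the brick is on the verge of sliding down, so static friction is at its maximum μ_s N = 0.47 × 121.218 = 56.972 N and acts up the slope.
Equilibrium along the incline: F + μ_s N = mg sin 35°, so F = 84.878 − 56.972 = 27.906 N.

27.9 N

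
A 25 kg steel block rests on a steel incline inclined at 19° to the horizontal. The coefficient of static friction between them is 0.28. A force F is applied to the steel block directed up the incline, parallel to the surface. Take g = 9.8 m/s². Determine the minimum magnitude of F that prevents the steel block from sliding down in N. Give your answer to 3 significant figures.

14.9 N

The normal force is N = mg cos 19° = 231.652 N. With F at its minimum the steel block is on the verge of sliding down, so static friction is at its maximum μ_s N = 0.28 × 231.652 = 64.863 N and acts up the slope.
Equilibrium along the incline: F + μ_s N = mg sin 19°, so F = 79.764 − 64.863 = 14.901 N.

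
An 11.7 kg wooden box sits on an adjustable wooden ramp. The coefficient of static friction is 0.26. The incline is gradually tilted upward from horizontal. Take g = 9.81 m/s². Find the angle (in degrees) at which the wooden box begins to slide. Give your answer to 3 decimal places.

14.574°

At the threshold of sliding, static friction is at its maximum μ_s N and exactly balances the weight component along the incline: mg sin θ = μ_s mg cos θ.
Hence tan θ = μ_s = 0.26, so θ = arctan(0.26) = 14.5742°.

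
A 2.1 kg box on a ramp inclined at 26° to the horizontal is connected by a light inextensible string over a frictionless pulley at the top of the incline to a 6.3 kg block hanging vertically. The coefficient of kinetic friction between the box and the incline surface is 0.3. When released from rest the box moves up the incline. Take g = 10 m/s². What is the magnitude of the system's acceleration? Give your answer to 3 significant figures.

5.73 m/s²

For the box on the incline: the weight component along the slope is m₁g sin 26° = 2.1 × 10 × 0.4384 = 9.206 N and the normal force is N = m₁g cos 26° = 18.875 N.
Kinetic friction opposes the box's motion up the incline: f = μN = 0.3 × 18.875 = 5.662 N acting down the slope.
Newton's second law for the box (up-slope positive): T − 9.206 − 5.662 = 2.1 a. For the hanging block (downward positive): 6.3 × 10 − T = 6.3 a.
Adding the two equations eliminates T: 48.132 = 8.4 a, so a = 5.7300 m/s².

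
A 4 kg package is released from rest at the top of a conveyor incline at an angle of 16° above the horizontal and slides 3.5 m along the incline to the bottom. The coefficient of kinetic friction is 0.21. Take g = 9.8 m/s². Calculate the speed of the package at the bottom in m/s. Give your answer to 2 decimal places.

2.25 m/s

The weight component along the incline is mg sin 16° = 10.805 N and the normal force is N = mg cos 16° = 37.681 N.
Friction up the slope is f = μN = 0.21 × 37.681 = 7.913 N, so the net downslope force is 10.805 − 7.913 = 2.892 N and a = 2.892 / 4 = 0.7230 m/s².
Starting from rest over a distance of 3.5 m, v² = 2aL = 2 × 0.7230 × 3.5 = 5.0610, so v = 2.2497 m/s.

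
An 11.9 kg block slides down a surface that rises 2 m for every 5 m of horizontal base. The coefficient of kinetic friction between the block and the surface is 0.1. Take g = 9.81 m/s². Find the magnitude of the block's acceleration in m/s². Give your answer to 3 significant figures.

Resolving the weight along the incline: the component pulling the block down the slope is mg sin 21.80° = 11.9 × 9.81 × 0.3714 = 43.357 N, and the normal force is N = mg cos 21.80° = 11.9 × 9.81 × 0.9285 = 108.392 N.
Kinetic friction acts up the slope with magnitude f = μN = 0.1 × 108.392 = 10.839 N.
Net force along the incline is 43.357 − 10.839 = 32.518 N, so a = 32.518 / 11.9 = 2.7326 m/s².

2.73 m/s²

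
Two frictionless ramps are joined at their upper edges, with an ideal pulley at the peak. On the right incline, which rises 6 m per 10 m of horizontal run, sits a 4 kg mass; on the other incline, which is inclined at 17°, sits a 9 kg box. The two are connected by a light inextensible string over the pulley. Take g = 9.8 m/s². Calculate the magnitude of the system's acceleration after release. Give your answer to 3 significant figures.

0.432 m/s²

Resolve each weight along its own incline: the 4 kg mass has component 4 × 9.8 × sin 30.96° = 20.168 N down its slope, and the 9 kg mass has 9 × 9.8 × sin 17° = 25.787 N down its slope.
The 9 kg side's 25.787 N exceeds the other side's 20.168 N, so that mass slides down and the 4 kg mass slides up. Taking that direction as positive, Newton's second law for the whole system gives 25.787 − 20.168 = (4 + 9) a, so a = 5.619 / 13 = 0.4322 m/s².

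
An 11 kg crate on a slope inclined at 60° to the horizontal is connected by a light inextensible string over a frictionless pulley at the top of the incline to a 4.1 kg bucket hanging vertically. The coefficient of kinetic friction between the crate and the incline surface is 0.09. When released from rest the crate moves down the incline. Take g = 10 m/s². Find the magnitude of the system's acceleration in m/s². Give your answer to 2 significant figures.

3.3 m/s²

For the crate on the incline: the weight component along the slope is m₁g sin 60° = 11 × 10 × 0.8660 = 95.260 N and the normal force is N = m₁g cos 60° = 55.000 N.
Kinetic friction opposes the crate's motion down the incline: f = μN = 0.09 × 55.000 = 4.950 N acting up the slope.
Newton's second law for the crate (down-slope positive): 95.260 − 4.950 − T = 11 a. For the hanging bucket (upward positive): T − 4.1 × 10 = 4.1 a.
Adding the two equations eliminates T: 49.310 = 15.1 a, so a = 3.2656 m/s².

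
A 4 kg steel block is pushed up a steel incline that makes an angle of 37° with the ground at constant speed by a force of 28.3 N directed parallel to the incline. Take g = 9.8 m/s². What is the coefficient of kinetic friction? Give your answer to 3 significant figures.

At constant speed ΣF = 0 along the incline. The applied 28.3 N acts up the slope; the weight component mg sin 37° = 23.591 N and kinetic friction μN both act down the slope.
So 28.3 = 23.591 + μ × 31.307, giving μ = (28.3 − 23.591) / 31.307 = 0.1504.

0.150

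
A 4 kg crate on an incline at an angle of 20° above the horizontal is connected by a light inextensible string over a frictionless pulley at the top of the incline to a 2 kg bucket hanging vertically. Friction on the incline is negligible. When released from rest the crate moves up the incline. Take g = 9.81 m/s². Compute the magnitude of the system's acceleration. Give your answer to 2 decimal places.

1.03 m/s²

For the crate on the incline: the weight component along the slope is m₁g sin 20° = 4 × 9.81 × 0.3420 = 13.420 N and the normal force is N = m₁g cos 20° = 36.874 N.
Newton's second law for the crate (up-slope positive): T − 13.420 = 4 a. For the hanging bucket (downward positive): 2 × 9.81 − T = 2 a.
Adding the two equations eliminates T: 6.200 = 6 a, so a = 1.0333 m/s².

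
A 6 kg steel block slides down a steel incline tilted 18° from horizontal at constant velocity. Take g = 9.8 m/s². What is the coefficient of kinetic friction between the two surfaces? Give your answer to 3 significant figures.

At constant velocity the net force along the incline is zero: mg sin 18° = μ mg cos 18°.
So μ = tan 18° = 0.3090 / 0.9511 = 0.3249.

0.325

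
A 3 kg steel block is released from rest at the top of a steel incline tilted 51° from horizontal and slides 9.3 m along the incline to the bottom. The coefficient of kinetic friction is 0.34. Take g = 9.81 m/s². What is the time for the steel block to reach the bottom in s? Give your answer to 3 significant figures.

1.83 s

The weight component along the incline is mg sin 51° = 22.871 N and the normal force is N = mg cos 51° = 18.521 N.
Friction up the slope is f = μN = 0.34 × 18.521 = 6.297 N, so the net downslope force is 22.871 − 6.297 = 16.574 N and a = 16.574 / 3 = 5.5247 m/s².
Starting from rest, L = ½at², so t = √(2L/a) = √(2 × 9.3 / 5.5247) = 1.8349 s.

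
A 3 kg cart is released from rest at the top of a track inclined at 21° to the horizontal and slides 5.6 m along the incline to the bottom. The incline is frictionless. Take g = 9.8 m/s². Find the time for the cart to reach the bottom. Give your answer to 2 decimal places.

The weight component along the incline is mg sin 21° = 10.536 N and the normal force is N = mg cos 21° = 27.447 N.
With no friction, a = g sin 21° = 3.5120 m/s².
Starting from rest, L = ½at², so t = √(2L/a) = √(2 × 5.6 / 3.5120) = 1.7858 s.

1.79 s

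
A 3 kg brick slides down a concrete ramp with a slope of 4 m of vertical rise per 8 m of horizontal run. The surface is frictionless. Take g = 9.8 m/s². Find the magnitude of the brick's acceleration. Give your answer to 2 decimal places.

4.38 m/s²

Resolving the weight along the incline: the component pulling the brick down the slope is mg sin 26.57° = 3 × 9.8 × 0.4472 = 13.148 N, and the normal force is N = mg cos 26.57° = 3 × 9.8 × 0.8944 = 26.295 N.
With no friction the net force along the incline is 13.148 N, so a = g sin 26.57° = 13.148 / 3 = 4.3827 m/s².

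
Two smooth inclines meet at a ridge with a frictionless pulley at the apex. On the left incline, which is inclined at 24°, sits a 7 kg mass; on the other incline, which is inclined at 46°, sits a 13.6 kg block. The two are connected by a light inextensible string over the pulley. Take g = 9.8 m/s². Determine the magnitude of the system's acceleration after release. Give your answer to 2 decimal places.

Resolve each weight along its own incline: the 7 kg mass has component 7 × 9.8 × sin 24° = 27.902 N down its slope, and the 13.6 kg mass has 13.6 × 9.8 × sin 46° = 95.874 N down its slope.
The 13.6 kg side's 95.874 N exceeds the other side's 27.902 N, so that mass slides down and the 7 kg mass slides up. Taking that direction as positive, Newton's second law for the whole system gives 95.874 − 27.902 = (7 + 13.6) a, so a = 67.972 / 20.6 = 3.2996 m/s².

3.30 m/s²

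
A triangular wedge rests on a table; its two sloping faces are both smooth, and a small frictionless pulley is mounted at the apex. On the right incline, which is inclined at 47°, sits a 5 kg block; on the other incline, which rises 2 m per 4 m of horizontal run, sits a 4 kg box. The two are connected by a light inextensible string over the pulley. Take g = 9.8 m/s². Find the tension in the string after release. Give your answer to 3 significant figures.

Resolve each weight along its own incline: the 5 kg mass has component 5 × 9.8 × sin 47° = 35.836 N down its slope, and the 4 kg mass has 4 × 9.8 × sin 26.57° = 17.531 N down its slope.
The 5 kg side's 35.836 N exceeds the other side's 17.531 N, so that mass slides down and the 4 kg mass slides up. Taking that direction as positive, Newton's second law for the whole system gives 35.836 − 17.531 = (5 + 4) a, so a = 18.305 / 9 = 2.0339 m/s².
For the 4 kg mass (up-slope positive): T − 17.531 = 4 × 2.0339, so T = 25.667 N.

25.7 N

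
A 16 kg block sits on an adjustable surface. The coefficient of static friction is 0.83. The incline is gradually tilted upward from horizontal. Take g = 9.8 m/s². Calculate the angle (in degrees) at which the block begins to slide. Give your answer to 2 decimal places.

At the threshold of sliding, static friction is at its maximum μ_s N and exactly balances the weight component along the incline: mg sin θ = μ_s mg cos θ.
Hence tan θ = μ_s = 0.83, so θ = arctan(0.83) = 39.6927°.

39.69°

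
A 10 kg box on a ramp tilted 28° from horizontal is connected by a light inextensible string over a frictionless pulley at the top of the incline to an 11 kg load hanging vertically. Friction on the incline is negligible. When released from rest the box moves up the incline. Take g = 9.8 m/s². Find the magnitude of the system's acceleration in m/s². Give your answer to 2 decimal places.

2.94 m/s²

For the box on the incline: the weight component along the slope is m₁g sin 28° = 10 × 9.8 × 0.4695 = 46.011 N and the normal force is N = m₁g cos 28° = 86.529 N.
Newton's second law for the box (up-slope positive): T − 46.011 = 10 a. For the hanging load (downward positive): 11 × 9.8 − T = 11 a.
Adding the two equations eliminates T: 61.789 = 21 a, so a = 2.9423 m/s².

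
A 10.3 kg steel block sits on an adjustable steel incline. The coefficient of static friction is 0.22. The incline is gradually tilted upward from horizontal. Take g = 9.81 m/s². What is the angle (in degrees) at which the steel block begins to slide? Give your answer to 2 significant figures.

12°

At the threshold of sliding, static friction is at its maximum μ_s N and exactly balances the weight component along the incline: mg sin θ = μ_s mg cos θ.
Hence tan θ = μ_s = 0.22, so θ = arctan(0.22) = 12.4074°.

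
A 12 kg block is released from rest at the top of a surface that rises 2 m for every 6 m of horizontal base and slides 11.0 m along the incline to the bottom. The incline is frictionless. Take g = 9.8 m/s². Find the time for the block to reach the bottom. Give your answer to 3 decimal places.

2.664 s

The weight component along the incline is mg sin 18.43° = 37.188 N and the normal force is N = mg cos 18.43° = 111.565 N.
With no friction, a = g sin 18.43° = 3.0990 m/s².
Starting from rest, L = ½at², so t = √(2L/a) = √(2 × 11.0 / 3.0990) = 2.6644 s.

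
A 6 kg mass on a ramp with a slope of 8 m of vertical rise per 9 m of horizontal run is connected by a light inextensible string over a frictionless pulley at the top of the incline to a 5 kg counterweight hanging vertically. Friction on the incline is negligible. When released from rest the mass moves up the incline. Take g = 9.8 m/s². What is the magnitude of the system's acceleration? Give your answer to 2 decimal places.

0.90 m/s²

For the mass on the incline: the weight component along the slope is m₁g sin 41.63° = 6 × 9.8 × 0.6644 = 39.067 N and the normal force is N = m₁g cos 41.63° = 43.948 N.
Newton's second law for the mass (up-slope positive): T − 39.067 = 6 a. For the hanging counterweight (downward positive): 5 × 9.8 − T = 5 a.
Adding the two equations eliminates T: 9.933 = 11 a, so a = 0.9030 m/s².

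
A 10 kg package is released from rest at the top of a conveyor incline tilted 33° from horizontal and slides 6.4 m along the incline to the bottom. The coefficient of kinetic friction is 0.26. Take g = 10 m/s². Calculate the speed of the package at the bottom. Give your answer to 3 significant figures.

The weight component along the incline is mg sin 33° = 54.464 N and the normal force is N = mg cos 33° = 83.867 N.
Friction up the slope is f = μN = 0.26 × 83.867 = 21.805 N, so the net downslope force is 54.464 − 21.805 = 32.659 N and a = 32.659 / 10 = 3.2659 m/s².
Starting from rest over a distance of 6.4 m, v² = 2aL = 2 × 3.2659 × 6.4 = 41.8035, so v = 6.4656 m/s.

6.47 m/s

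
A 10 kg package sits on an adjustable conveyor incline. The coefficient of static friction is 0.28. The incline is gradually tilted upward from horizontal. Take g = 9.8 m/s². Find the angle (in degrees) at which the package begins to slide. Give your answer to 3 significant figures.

At the threshold of sliding, static friction is at its maximum μ_s N and exactly balances the weight component along the incline: mg sin θ = μ_s mg cos θ.
Hence tan θ = μ_s = 0.28, so θ = arctan(0.28) = 15.6422°.

15.6°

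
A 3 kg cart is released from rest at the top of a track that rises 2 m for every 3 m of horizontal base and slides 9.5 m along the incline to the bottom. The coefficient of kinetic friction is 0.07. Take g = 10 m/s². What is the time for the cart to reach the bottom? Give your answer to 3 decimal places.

1.956 s

The weight component along the incline is mg sin 33.69° = 16.641 N and the normal force is N = mg cos 33.69° = 24.962 N.
Friction up the slope is f = μN = 0.07 × 24.962 = 1.747 N, so the net downslope force is 16.641 − 1.747 = 14.894 N and a = 14.894 / 3 = 4.9647 m/s².
Starting from rest, L = ½at², so t = √(2L/a) = √(2 × 9.5 / 4.9647) = 1.9563 s.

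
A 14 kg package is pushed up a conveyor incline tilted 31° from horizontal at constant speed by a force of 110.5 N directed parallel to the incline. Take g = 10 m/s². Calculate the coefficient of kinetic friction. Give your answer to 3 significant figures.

0.320

At constant speed ΣF = 0 along the incline. The applied 110.5 N acts up the slope; the weight component mg sin 31° = 72.105 N and kinetic friction μN both act down the slope.
So 110.5 = 72.105 + μ × 120.003, giving μ = (110.5 − 72.105) / 120.003 = 0.3200.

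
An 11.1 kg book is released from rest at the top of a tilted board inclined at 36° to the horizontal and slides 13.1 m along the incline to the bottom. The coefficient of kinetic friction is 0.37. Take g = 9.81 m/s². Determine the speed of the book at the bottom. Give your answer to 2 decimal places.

8.61 m/s

The weight component along the incline is mg sin 36° = 64.005 N and the normal force is N = mg cos 36° = 88.095 N.
Friction up the slope is f = μN = 0.37 × 88.095 = 32.595 N, so the net downslope force is 64.005 − 32.595 = 31.410 N and a = 31.410 / 11.1 = 2.8297 m/s².
Starting from rest over a distance of 13.1 m, v² = 2aL = 2 × 2.8297 × 13.1 = 74.1381, so v = 8.6103 m/s.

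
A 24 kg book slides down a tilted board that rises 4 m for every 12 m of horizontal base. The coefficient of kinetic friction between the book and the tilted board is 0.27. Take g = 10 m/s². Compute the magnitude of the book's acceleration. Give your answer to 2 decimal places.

0.60 m/s²

Resolving the weight along the incline: the component pulling the book down the slope is mg sin 18.43° = 24 × 10 × 0.3162 = 75.888 N, and the normal force is N = mg cos 18.43° = 24 × 10 × 0.9487 = 227.688 N.
Kinetic friction acts up the slope with magnitude f = μN = 0.27 × 227.688 = 61.476 N.
Net force along the incline is 75.888 − 61.476 = 14.412 N, so a = 14.412 / 24 = 0.6005 m/s².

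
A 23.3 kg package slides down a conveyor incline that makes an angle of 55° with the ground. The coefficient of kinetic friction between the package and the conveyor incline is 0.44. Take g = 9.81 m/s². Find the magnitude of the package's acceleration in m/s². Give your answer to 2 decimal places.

Resolving the weight along the incline: the component pulling the package down the slope is mg sin 55° = 23.3 × 9.81 × 0.8192 = 187.247 N, and the normal force is N = mg cos 55° = 23.3 × 9.81 × 0.5736 = 131.109 N.
Kinetic friction acts up the slope with magnitude f = μN = 0.44 × 131.109 = 57.688 N.
Net force along the incline is 187.247 − 57.688 = 129.559 N, so a = 129.559 / 23.3 = 5.5605 m/s².

5.56 m/s²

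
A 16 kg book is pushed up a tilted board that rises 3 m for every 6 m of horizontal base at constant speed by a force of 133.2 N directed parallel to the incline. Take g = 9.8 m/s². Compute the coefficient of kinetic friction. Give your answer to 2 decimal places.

At constant speed ΣF = 0 along the incline. The applied 133.2 N acts up the slope; the weight component mg sin 26.57° = 70.123 N and kinetic friction μN both act down the slope.
So 133.2 = 70.123 + μ × 140.246, giving μ = (133.2 − 70.123) / 140.246 = 0.4498.

0.45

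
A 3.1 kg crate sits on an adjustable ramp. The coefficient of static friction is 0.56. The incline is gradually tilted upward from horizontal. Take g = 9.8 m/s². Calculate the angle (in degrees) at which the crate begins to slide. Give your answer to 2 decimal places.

At the threshold of sliding, static friction is at its maximum μ_s N and exactly balances the weight component along the incline: mg sin θ = μ_s mg cos θ.
Hence tan θ = μ_s = 0.56, so θ = arctan(0.56) = 29.2488°.

29.25°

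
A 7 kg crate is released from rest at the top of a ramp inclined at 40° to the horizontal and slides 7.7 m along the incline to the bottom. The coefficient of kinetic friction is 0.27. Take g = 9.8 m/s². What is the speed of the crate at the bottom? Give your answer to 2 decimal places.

The weight component along the incline is mg sin 40° = 44.095 N and the normal force is N = mg cos 40° = 52.551 N.
Friction up the slope is f = μN = 0.27 × 52.551 = 14.189 N, so the net downslope force is 44.095 − 14.189 = 29.906 N and a = 29.906 / 7 = 4.2723 m/s².
Starting from rest over a distance of 7.7 m, v² = 2aL = 2 × 4.2723 × 7.7 = 65.7934, so v = 8.1113 m/s.

8.11 m/s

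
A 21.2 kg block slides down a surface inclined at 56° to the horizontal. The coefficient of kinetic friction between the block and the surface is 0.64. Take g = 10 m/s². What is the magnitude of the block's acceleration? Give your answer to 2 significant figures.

Resolving the weight along the incline: the component pulling the block down the slope is mg sin 56° = 21.2 × 10 × 0.8290 = 175.748 N, and the normal force is N = mg cos 56° = 21.2 × 10 × 0.5592 = 118.550 N.
Kinetic friction acts up the slope with magnitude f = μN = 0.64 × 118.550 = 75.872 N.
Net force along the incline is 175.748 − 75.872 = 99.876 N, so a = 99.876 / 21.2 = 4.7111 m/s².

4.7 m/s²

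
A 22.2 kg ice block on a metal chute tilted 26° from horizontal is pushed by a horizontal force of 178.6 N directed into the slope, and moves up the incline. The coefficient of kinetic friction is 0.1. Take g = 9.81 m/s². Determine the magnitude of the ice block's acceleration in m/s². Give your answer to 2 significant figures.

The horizontal push has components F cos 26° = 178.6 × 0.8988 = 160.526 N up the incline and F sin 26° = 178.6 × 0.4384 = 78.298 N pressing into the surface.
The normal force is therefore N = mg cos 26° + F sin 26° = 195.742 + 78.298 = 274.040 N, and kinetic friction down the slope is μN = 0.1 × 274.040 = 27.404 N.
Along the incline: F cos 26° − mg sin 26° − μN = ma, so 160.526 − 95.476 − 27.404 = 22.2 a, giving a = 1.6958 m/s².

1.7 m/s²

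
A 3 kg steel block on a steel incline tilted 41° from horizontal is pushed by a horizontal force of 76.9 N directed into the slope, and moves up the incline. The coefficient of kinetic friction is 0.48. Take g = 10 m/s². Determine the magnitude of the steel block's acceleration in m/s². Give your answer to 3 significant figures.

1.09 m/s²

The horizontal push has components F cos 41° = 76.9 × 0.7547 = 58.036 N up the incline and F sin 41° = 76.9 × 0.6561 = 50.454 N pressing into the surface.
The normal force is therefore N = mg cos 41° + F sin 41° = 22.641 + 50.454 = 73.095 N, and kinetic friction down the slope is μN = 0.48 × 73.095 = 35.086 N.
Along the incline: F cos 41° − mg sin 41° − μN = ma, so 58.036 − 19.683 − 35.086 = 3 a, giving a = 1.0890 m/s².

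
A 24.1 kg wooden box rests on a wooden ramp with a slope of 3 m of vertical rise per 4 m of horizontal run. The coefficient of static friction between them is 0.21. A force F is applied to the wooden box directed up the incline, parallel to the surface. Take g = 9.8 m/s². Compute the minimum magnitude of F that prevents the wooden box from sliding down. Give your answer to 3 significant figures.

102 N

The normal force is N = mg cos 36.87° = 188.944 N. With F at its minimum the wooden box is on the verge of sliding down, so static friction is at its maximum μ_s N = 0.21 × 188.944 = 39.678 N and acts up the slope.
Equilibrium along the incline: F + μ_s N = mg sin 36.87°, so F = 141.708 − 39.678 = 102.030 N.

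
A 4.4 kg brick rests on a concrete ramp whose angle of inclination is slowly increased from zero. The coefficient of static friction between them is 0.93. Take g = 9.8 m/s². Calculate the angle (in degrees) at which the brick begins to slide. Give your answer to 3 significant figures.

42.9°

At the threshold of sliding, static friction is at its maximum μ_s N and exactly balances the weight component along the incline: mg sin θ = μ_s mg cos θ.
Hence tan θ = μ_s = 0.93, so θ = arctan(0.93) = 42.9228°.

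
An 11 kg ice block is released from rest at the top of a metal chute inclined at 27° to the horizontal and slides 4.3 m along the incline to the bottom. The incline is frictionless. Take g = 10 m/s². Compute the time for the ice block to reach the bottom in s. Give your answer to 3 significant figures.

1.38 s

The weight component along the incline is mg sin 27° = 49.939 N and the normal force is N = mg cos 27° = 98.011 N.
With no friction, a = g sin 27° = 4.5399 m/s².
Starting from rest, L = ½at², so t = √(2L/a) = √(2 × 4.3 / 4.5399) = 1.3763 s.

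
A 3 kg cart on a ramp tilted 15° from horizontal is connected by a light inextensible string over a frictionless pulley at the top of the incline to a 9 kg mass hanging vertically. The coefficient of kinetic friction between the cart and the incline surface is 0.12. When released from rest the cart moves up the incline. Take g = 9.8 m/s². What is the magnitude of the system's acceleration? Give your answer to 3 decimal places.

6.432 m/s²

For the cart on the incline: the weight component along the slope is m₁g sin 15° = 3 × 9.8 × 0.2588 = 7.609 N and the normal force is N = m₁g cos 15° = 28.398 N.
Kinetic friction opposes the cart's motion up the incline: f = μN = 0.12 × 28.398 = 3.408 N acting down the slope.
Newton's second law for the cart (up-slope positive): T − 7.609 − 3.408 = 3 a. For the hanging mass (downward positive): 9 × 9.8 − T = 9 a.
Adding the two equations eliminates T: 77.183 = 12 a, so a = 6.4319 m/s².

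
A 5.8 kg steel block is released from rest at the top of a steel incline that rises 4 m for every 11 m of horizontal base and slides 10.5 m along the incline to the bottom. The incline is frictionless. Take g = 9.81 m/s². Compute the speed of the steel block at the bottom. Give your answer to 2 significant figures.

8.4 m/s

The weight component along the incline is mg sin 19.98° = 19.444 N and the normal force is N = mg cos 19.98° = 53.472 N.
With no friction, a = g sin 19.98° = 3.3525 m/s².
Starting from rest over a distance of 10.5 m, v² = 2aL = 2 × 3.3525 × 10.5 = 70.4025, so v = 8.3906 m/s.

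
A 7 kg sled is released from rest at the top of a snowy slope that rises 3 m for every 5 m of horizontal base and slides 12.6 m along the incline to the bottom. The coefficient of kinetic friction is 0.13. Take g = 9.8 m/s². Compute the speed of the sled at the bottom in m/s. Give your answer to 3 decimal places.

The weight component along the incline is mg sin 30.96° = 35.294 N and the normal force is N = mg cos 30.96° = 58.824 N.
Friction up the slope is f = μN = 0.13 × 58.824 = 7.647 N, so the net downslope force is 35.294 − 7.647 = 27.647 N and a = 27.647 / 7 = 3.9496 m/s².
Starting from rest over a distance of 12.6 m, v² = 2aL = 2 × 3.9496 × 12.6 = 99.5299, so v = 9.9765 m/s.

9.976 m/s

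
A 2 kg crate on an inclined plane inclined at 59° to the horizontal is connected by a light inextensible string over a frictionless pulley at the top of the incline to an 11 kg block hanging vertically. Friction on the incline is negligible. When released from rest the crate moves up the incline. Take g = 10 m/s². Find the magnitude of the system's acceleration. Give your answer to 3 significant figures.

7.14 m/s²

For the crate on the incline: the weight component along the slope is m₁g sin 59° = 2 × 10 × 0.8572 = 17.144 N and the normal force is N = m₁g cos 59° = 10.301 N.
Newton's second law for the crate (up-slope positive): T − 17.144 = 2 a. For the hanging block (downward positive): 11 × 10 − T = 11 a.
Adding the two equations eliminates T: 92.856 = 13 a, so a = 7.1428 m/s².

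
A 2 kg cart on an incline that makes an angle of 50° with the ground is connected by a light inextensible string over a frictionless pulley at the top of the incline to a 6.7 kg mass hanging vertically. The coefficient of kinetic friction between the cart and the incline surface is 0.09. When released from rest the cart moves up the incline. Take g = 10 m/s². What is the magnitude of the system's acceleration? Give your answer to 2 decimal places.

For the cart on the incline: the weight component along the slope is m₁g sin 50° = 2 × 10 × 0.7660 = 15.320 N and the normal force is N = m₁g cos 50° = 12.856 N.
Kinetic friction opposes the cart's motion up the incline: f = μN = 0.09 × 12.856 = 1.157 N acting down the slope.
Newton's second law for the cart (up-slope positive): T − 15.320 − 1.157 = 2 a. For the hanging mass (downward positive): 6.7 × 10 − T = 6.7 a.
Adding the two equations eliminates T: 50.523 = 8.7 a, so a = 5.8072 m/s².

5.81 m/s²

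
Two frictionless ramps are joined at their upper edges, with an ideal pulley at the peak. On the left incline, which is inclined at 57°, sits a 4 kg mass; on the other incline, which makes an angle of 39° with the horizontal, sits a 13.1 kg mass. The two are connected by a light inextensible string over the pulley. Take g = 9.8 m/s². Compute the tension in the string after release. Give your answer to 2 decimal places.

44.08 N

Resolve each weight along its own incline: the 4 kg mass has component 4 × 9.8 × sin 57° = 32.876 N down its slope, and the 13.1 kg mass has 13.1 × 9.8 × sin 39° = 80.792 N down its slope.
The 13.1 kg side's 80.792 N exceeds the other side's 32.876 N, so that mass slides down and the 4 kg mass slides up. Taking that direction as positive, Newton's second law for the whole system gives 80.792 − 32.876 = (4 + 13.1) a, so a = 47.916 / 17.1 = 2.8021 m/s².
For the 4 kg mass (up-slope positive): T − 32.876 = 4 × 2.8021, so T = 44.084 N.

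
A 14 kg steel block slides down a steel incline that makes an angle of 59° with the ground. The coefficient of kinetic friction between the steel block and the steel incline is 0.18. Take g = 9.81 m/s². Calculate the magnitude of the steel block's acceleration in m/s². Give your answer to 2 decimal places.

Resolving the weight along the incline: the component pulling the steel block down the slope is mg sin 59° = 14 × 9.81 × 0.8572 = 117.728 N, and the normal force is N = mg cos 59° = 14 × 9.81 × 0.5150 = 70.730 N.
Kinetic friction acts up the slope with magnitude f = μN = 0.18 × 70.730 = 12.731 N.
Net force along the incline is 117.728 − 12.731 = 104.997 N, so a = 104.997 / 14 = 7.4998 m/s².

7.50 m/s²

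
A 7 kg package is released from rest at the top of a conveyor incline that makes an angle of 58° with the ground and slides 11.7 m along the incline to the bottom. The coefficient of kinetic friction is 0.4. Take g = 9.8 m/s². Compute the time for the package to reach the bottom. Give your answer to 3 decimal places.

1.937 s

The weight component along the incline is mg sin 58° = 58.176 N and the normal force is N = mg cos 58° = 36.352 N.
Friction up the slope is f = μN = 0.4 × 36.352 = 14.541 N, so the net downslope force is 58.176 − 14.541 = 43.635 N and a = 43.635 / 7 = 6.2336 m/s².
Starting from rest, L = ½at², so t = √(2L/a) = √(2 × 11.7 / 6.2336) = 1.9375 s.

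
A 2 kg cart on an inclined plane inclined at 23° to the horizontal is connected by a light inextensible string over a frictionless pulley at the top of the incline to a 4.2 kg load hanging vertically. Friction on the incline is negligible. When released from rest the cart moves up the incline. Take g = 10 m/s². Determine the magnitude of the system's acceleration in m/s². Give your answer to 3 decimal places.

For the cart on the incline: the weight component along the slope is m₁g sin 23° = 2 × 10 × 0.3907 = 7.814 N and the normal force is N = m₁g cos 23° = 18.410 N.
Newton's second law for the cart (up-slope positive): T − 7.814 = 2 a. For the hanging load (downward positive): 4.2 × 10 − T = 4.2 a.
Adding the two equations eliminates T: 34.186 = 6.2 a, so a = 5.5139 m/s².

5.514 m/s²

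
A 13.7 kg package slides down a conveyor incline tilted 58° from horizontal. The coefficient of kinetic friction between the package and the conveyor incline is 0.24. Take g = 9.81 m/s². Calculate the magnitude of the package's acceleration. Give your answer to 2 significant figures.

Resolving the weight along the incline: the component pulling the package down the slope is mg sin 58° = 13.7 × 9.81 × 0.8480 = 113.969 N, and the normal force is N = mg cos 58° = 13.7 × 9.81 × 0.5299 = 71.217 N.
Kinetic friction acts up the slope with magnitude f = μN = 0.24 × 71.217 = 17.092 N.
Net force along the incline is 113.969 − 17.092 = 96.877 N, so a = 96.877 / 13.7 = 7.0713 m/s².

7.1 m/s²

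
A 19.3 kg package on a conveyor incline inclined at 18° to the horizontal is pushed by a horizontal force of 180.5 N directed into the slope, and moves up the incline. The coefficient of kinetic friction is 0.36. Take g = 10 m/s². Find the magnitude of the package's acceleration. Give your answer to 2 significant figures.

The horizontal push has components F cos 18° = 180.5 × 0.9511 = 171.674 N up the incline and F sin 18° = 180.5 × 0.3090 = 55.774 N pressing into the surface.
The normal force is therefore N = mg cos 18° + F sin 18° = 183.562 + 55.774 = 239.336 N, and kinetic friction down the slope is μN = 0.36 × 239.336 = 86.161 N.
Along the incline: F cos 18° − mg sin 18° − μN = ma, so 171.674 − 59.637 − 86.161 = 19.3 a, giving a = 1.3407 m/s².

1.3 m/s²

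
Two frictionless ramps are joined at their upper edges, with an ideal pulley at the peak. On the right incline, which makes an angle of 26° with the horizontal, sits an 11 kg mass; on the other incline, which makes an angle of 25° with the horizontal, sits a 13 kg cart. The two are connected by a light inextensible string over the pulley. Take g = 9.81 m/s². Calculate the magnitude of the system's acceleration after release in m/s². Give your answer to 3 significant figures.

Resolve each weight along its own incline: the 11 kg mass has component 11 × 9.81 × sin 26° = 47.305 N down its slope, and the 13 kg mass has 13 × 9.81 × sin 25° = 53.897 N down its slope.
The 13 kg side's 53.897 N exceeds the other side's 47.305 N, so that mass slides down and the 11 kg mass slides up. Taking that direction as positive, Newton's second law for the whole system gives 53.897 − 47.305 = (11 + 13) a, so a = 6.592 / 24 = 0.2747 m/s².

0.275 m/s²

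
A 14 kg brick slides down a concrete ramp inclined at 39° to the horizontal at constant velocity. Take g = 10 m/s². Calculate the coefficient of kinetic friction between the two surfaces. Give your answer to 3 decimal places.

0.810

At constant velocity the net force along the incline is zero: mg sin 39° = μ mg cos 39°.
So μ = tan 39° = 0.6293 / 0.7771 = 0.8098.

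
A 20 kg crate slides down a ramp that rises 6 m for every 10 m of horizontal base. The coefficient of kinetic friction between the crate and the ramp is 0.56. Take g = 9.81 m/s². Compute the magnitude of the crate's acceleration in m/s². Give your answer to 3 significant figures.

Resolving the weight along the incline: the component pulling the crate down the slope is mg sin 30.96° = 20 × 9.81 × 0.5145 = 100.945 N, and the normal force is N = mg cos 30.96° = 20 × 9.81 × 0.8575 = 168.242 N.
Kinetic friction acts up the slope with magnitude f = μN = 0.56 × 168.242 = 94.216 N.
Net force along the incline is 100.945 − 94.216 = 6.729 N, so a = 6.729 / 20 = 0.3365 m/s².

0.336 m/s²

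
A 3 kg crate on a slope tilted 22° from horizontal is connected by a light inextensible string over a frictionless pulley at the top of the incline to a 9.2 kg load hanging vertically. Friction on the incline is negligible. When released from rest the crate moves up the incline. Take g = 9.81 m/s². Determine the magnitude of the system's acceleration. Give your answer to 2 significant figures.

6.5 m/s²

For the crate on the incline: the weight component along the slope is m₁g sin 22° = 3 × 9.81 × 0.3746 = 11.024 N and the normal force is N = m₁g cos 22° = 27.287 N.
Newton's second law for the crate (up-slope positive): T − 11.024 = 3 a. For the hanging load (downward positive): 9.2 × 9.81 − T = 9.2 a.
Adding the two equations eliminates T: 79.228 = 12.2 a, so a = 6.4941 m/s².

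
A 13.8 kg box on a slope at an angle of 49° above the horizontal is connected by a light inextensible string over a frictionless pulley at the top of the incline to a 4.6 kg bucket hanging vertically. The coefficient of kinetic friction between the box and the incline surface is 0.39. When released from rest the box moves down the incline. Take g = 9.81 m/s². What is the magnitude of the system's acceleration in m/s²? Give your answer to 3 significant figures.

1.22 m/s²

For the box on the incline: the weight component along the slope is m₁g sin 49° = 13.8 × 9.81 × 0.7547 = 102.170 N and the normal force is N = m₁g cos 49° = 88.816 N.
Kinetic friction opposes the box's motion down the incline: f = μN = 0.39 × 88.816 = 34.638 N acting up the slope.
Newton's second law for the box (down-slope positive): 102.170 − 34.638 − T = 13.8 a. For the hanging bucket (upward positive): T − 4.6 × 9.81 = 4.6 a.
Adding the two equations eliminates T: 22.406 = 18.4 a, so a = 1.2177 m/s².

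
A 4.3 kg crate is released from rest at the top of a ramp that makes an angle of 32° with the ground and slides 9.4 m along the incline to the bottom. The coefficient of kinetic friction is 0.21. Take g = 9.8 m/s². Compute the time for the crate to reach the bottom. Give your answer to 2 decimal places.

The weight component along the incline is mg sin 32° = 22.331 N and the normal force is N = mg cos 32° = 35.737 N.
Friction up the slope is f = μN = 0.21 × 35.737 = 7.505 N, so the net downslope force is 22.331 − 7.505 = 14.826 N and a = 14.826 / 4.3 = 3.4479 m/s².
Starting from rest, L = ½at², so t = √(2L/a) = √(2 × 9.4 / 3.4479) = 2.3351 s.

2.34 s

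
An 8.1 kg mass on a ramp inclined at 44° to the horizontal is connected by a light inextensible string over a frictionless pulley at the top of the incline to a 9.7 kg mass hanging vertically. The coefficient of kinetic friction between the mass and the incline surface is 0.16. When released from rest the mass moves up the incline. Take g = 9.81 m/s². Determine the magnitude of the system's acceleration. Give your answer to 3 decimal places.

For the mass on the incline: the weight component along the slope is m₁g sin 44° = 8.1 × 9.81 × 0.6947 = 55.202 N and the normal force is N = m₁g cos 44° = 57.159 N.
Kinetic friction opposes the mass's motion up the incline: f = μN = 0.16 × 57.159 = 9.145 N acting down the slope.
Newton's second law for the mass (up-slope positive): T − 55.202 − 9.145 = 8.1 a. For the hanging mass (downward positive): 9.7 × 9.81 − T = 9.7 a.
Adding the two equations eliminates T: 30.810 = 17.8 a, so a = 1.7309 m/s².

1.731 m/s²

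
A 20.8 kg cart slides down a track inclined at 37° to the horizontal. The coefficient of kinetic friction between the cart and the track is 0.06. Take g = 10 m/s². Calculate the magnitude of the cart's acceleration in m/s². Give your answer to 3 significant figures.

Resolving the weight along the incline: the component pulling the cart down the slope is mg sin 37° = 20.8 × 10 × 0.6018 = 125.174 N, and the normal force is N = mg cos 37° = 20.8 × 10 × 0.7986 = 166.109 N.
Kinetic friction acts up the slope with magnitude f = μN = 0.06 × 166.109 = 9.967 N.
Net force along the incline is 125.174 − 9.967 = 115.207 N, so a = 115.207 / 20.8 = 5.5388 m/s².

5.54 m/s²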